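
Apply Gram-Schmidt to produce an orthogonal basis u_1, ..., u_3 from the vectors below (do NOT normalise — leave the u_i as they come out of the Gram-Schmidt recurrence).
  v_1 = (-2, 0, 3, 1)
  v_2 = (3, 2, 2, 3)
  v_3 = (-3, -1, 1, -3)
Orthogonal basis:
  u_1 = (-2, 0, 3, 1)
  u_2 = (24/7, 2, 19/14, 39/14)
  u_3 = (33/71, 37/71, 53/71, -93/71)

Apply the Gram-Schmidt recurrence
  u_1 = v_1
  u_i = v_i − Σ_{j<i} ((v_i · u_j) / (u_j · u_j)) · u_j.

Step by step this gives:
  u_1 = (-2, 0, 3, 1)
  u_2 = (24/7, 2, 19/14, 39/14)
  u_3 = (33/71, 37/71, 53/71, -93/71)

Orthogonality check:
  u_2 · u_1 = 0 (should be 0)
  u_3 · u_1 = 0 (should be 0)
  u_3 · u_2 = 0 (should be 0)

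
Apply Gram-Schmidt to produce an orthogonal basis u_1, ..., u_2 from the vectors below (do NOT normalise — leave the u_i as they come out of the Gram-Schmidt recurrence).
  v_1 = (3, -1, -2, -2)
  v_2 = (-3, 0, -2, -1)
Orthogonal basis:
  u_1 = (3, -1, -2, -2)
  u_2 = (-5/2, -1/6, -7/3, -4/3)

Apply the Gram-Schmidt recurrence
  u_1 = v_1
  u_i = v_i − Σ_{j<i} ((v_i · u_j) / (u_j · u_j)) · u_j.

Step by step this gives:
  u_1 = (3, -1, -2, -2)
  u_2 = (-5/2, -1/6, -7/3, -4/3)

Orthogonality check:
  u_2 · u_1 = 0 (should be 0)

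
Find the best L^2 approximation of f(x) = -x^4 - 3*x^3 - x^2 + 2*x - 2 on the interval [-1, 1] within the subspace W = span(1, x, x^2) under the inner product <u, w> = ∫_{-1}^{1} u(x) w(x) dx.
g(x) = -13*x^2/7 + x/5 - 67/35

The best approximation g ∈ W is the orthogonal projection of f onto W. Writing g = a_0 + a_1 x + a_2 x^2, the coefficients solve the normal equations G · a = b where
  G_{ij} = <φ_i, φ_j> and b_i = <f, φ_i>, with φ_0 = 1, φ_1 = x, φ_2 = x^2.
G =
  [2, 0, 2/3]
  [0, 2/3, 0]
  [2/3, 0, 2/5],
b = (-76/15, 2/15, -212/105).
Solving gives a_0 = -67/35, a_1 = 1/5, a_2 = -13/7, so
  g(x) = -13*x^2/7 + x/5 - 67/35.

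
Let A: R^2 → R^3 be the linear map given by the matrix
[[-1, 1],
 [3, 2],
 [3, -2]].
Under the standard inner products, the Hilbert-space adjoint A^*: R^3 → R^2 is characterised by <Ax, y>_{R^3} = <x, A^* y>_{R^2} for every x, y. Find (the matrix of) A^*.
A^* = A^T =
[[-1, 3, 3],
 [1, 2, -2]]

For real matrices with standard dot products, the defining identity <Ax, y> = <x, A^* y> gives (Ax)^T y = x^T (A^*) y, i.e. x^T A^T y = x^T (A^*) y. Since this holds for all x, y, we must have A^* = A^T. Therefore
A^* =
[[-1, 3, 3],
 [1, 2, -2]].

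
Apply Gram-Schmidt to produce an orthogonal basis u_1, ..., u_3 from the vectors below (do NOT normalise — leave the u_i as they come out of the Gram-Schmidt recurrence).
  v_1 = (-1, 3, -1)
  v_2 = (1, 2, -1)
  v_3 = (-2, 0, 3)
Orthogonal basis:
  u_1 = (-1, 3, -1)
  u_2 = (17/11, 4/11, -5/11)
  u_3 = (13/30, 13/15, 13/6)

Apply the Gram-Schmidt recurrence
  u_1 = v_1
  u_i = v_i − Σ_{j<i} ((v_i · u_j) / (u_j · u_j)) · u_j.

Step by step this gives:
  u_1 = (-1, 3, -1)
  u_2 = (17/11, 4/11, -5/11)
  u_3 = (13/30, 13/15, 13/6)

Orthogonality check:
  u_2 · u_1 = 0 (should be 0)
  u_3 · u_1 = 0 (should be 0)
  u_3 · u_2 = 0 (should be 0)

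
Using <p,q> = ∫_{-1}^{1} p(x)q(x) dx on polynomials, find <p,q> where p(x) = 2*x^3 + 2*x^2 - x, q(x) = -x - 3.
<p,q> = -62/15

Expand the product: p(x)·q(x) = -2*x^4 - 8*x^3 - 5*x^2 + 3*x.
∫_{-1}^{1} of each monomial x^k gives [2/(k+1) if k even, 0 if k odd]. Integrating term-by-term (or equivalently evaluating the antiderivative F(x) = -2*x^5/5 - 2*x^4 - 5*x^3/3 + 3*x^2/2 at the endpoints):
  F(1) − F(−1) = -77/30 − (47/30) = -62/15.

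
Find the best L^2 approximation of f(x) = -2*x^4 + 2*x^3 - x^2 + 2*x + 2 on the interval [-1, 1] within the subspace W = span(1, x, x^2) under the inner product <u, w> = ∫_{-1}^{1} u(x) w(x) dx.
g(x) = -19*x^2/7 + 16*x/5 + 76/35

The best approximation g ∈ W is the orthogonal projection of f onto W. Writing g = a_0 + a_1 x + a_2 x^2, the coefficients solve the normal equations G · a = b where
  G_{ij} = <φ_i, φ_j> and b_i = <f, φ_i>, with φ_0 = 1, φ_1 = x, φ_2 = x^2.
G =
  [2, 0, 2/3]
  [0, 2/3, 0]
  [2/3, 0, 2/5],
b = (38/15, 32/15, 38/105).
Solving gives a_0 = 76/35, a_1 = 16/5, a_2 = -19/7, so
  g(x) = -19*x^2/7 + 16*x/5 + 76/35.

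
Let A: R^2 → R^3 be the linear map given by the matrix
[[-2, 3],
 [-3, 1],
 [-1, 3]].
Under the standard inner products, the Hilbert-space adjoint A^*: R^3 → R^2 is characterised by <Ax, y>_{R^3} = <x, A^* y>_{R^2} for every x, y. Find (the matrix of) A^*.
A^* = A^T =
[[-2, -3, -1],
 [3, 1, 3]]

For real matrices with standard dot products, the defining identity <Ax, y> = <x, A^* y> gives (Ax)^T y = x^T (A^*) y, i.e. x^T A^T y = x^T (A^*) y. Since this holds for all x, y, we must have A^* = A^T. Therefore
A^* =
[[-2, -3, -1],
 [3, 1, 3]].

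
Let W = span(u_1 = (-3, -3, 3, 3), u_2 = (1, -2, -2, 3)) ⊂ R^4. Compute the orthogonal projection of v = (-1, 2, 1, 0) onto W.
proj_W(v) = (-21/34, 21/34, 35/34, -35/34)

Set up U = [u_1 | ... | u_2] ∈ R^(4×2). The projector onto W = col(U) is P = U (U^T U)^(-1) U^T.
Compute U^T U =
  [36, 6]
  [6, 18],
and U^T v = (0, -7).
Solve U^T U · c = U^T v for the coefficients: c = (7/102, -7/17). The projection is proj_W(v) = U c.
Check: (v - proj_W(v)) · u_1 = 0  (should be 0).
Check: (v - proj_W(v)) · u_2 = 0  (should be 0).
Result: proj_W(v) = (-21/34, 21/34, 35/34, -35/34).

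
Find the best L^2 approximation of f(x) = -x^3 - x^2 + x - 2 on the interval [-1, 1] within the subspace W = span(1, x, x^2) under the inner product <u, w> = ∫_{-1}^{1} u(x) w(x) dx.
g(x) = -x^2 + 2*x/5 - 2

The best approximation g ∈ W is the orthogonal projection of f onto W. Writing g = a_0 + a_1 x + a_2 x^2, the coefficients solve the normal equations G · a = b where
  G_{ij} = <φ_i, φ_j> and b_i = <f, φ_i>, with φ_0 = 1, φ_1 = x, φ_2 = x^2.
G =
  [2, 0, 2/3]
  [0, 2/3, 0]
  [2/3, 0, 2/5],
b = (-14/3, 4/15, -26/15).
Solving gives a_0 = -2, a_1 = 2/5, a_2 = -1, so
  g(x) = -x^2 + 2*x/5 - 2.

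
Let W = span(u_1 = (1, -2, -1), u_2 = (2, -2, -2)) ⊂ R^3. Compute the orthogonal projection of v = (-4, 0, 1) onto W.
proj_W(v) = (-5/2, 0, 5/2)

Set up U = [u_1 | ... | u_2] ∈ R^(3×2). The projector onto W = col(U) is P = U (U^T U)^(-1) U^T.
Compute U^T U =
  [6, 8]
  [8, 12],
and U^T v = (-5, -10).
Solve U^T U · c = U^T v for the coefficients: c = (5/2, -5/2). The projection is proj_W(v) = U c.
Check: (v - proj_W(v)) · u_1 = 0  (should be 0).
Check: (v - proj_W(v)) · u_2 = 0  (should be 0).
Result: proj_W(v) = (-5/2, 0, 5/2).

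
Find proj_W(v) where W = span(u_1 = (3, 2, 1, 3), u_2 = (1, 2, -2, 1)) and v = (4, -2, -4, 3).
proj_W(v) = (275/166, 191/83, -128/83, 275/166)

Set up U = [u_1 | ... | u_2] ∈ R^(4×2). The projector onto W = col(U) is P = U (U^T U)^(-1) U^T.
Compute U^T U =
  [23, 8]
  [8, 10],
and U^T v = (13, 11).
Solve U^T U · c = U^T v for the coefficients: c = (21/83, 149/166). The projection is proj_W(v) = U c.
Check: (v - proj_W(v)) · u_1 = 0  (should be 0).
Check: (v - proj_W(v)) · u_2 = 0  (should be 0).
Result: proj_W(v) = (275/166, 191/83, -128/83, 275/166).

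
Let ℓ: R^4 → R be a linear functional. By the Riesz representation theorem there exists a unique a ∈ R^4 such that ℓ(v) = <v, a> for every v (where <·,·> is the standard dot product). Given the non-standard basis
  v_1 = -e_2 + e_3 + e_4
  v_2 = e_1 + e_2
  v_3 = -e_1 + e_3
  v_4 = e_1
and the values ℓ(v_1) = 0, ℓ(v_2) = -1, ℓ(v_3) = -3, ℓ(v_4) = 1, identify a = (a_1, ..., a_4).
a = (1, -2, -2, 0)

Write a = (a_1, ..., a_4) in the standard basis. For each basis vector v_i, ℓ(v_i) = <v_i, a> is a linear equation in the a_j's. Collect the n equations into a matrix system V a = ℓ, where row i of V is v_i (expressed in the standard basis). Since V is invertible (lower-triangular with 1s on the diagonal, up to permutation), solve by back-substitution:
  V =
[[0, -1, 1, 1],
 [1, 1, 0, 0],
 [-1, 0, 1, 0],
 [1, 0, 0, 0]]
  V a = (0, -1, -3, 1)
Solving gives a = (1, -2, -2, 0).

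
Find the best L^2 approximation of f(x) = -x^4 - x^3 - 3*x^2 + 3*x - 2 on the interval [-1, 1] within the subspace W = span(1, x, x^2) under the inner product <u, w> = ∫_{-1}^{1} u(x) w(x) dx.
g(x) = -27*x^2/7 + 12*x/5 - 67/35

The best approximation g ∈ W is the orthogonal projection of f onto W. Writing g = a_0 + a_1 x + a_2 x^2, the coefficients solve the normal equations G · a = b where
  G_{ij} = <φ_i, φ_j> and b_i = <f, φ_i>, with φ_0 = 1, φ_1 = x, φ_2 = x^2.
G =
  [2, 0, 2/3]
  [0, 2/3, 0]
  [2/3, 0, 2/5],
b = (-32/5, 8/5, -296/105).
Solving gives a_0 = -67/35, a_1 = 12/5, a_2 = -27/7, so
  g(x) = -27*x^2/7 + 12*x/5 - 67/35.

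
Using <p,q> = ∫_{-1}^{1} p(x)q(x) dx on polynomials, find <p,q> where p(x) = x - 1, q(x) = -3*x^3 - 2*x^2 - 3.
<p,q> = 92/15

Expand the product: p(x)·q(x) = -3*x^4 + x^3 + 2*x^2 - 3*x + 3.
∫_{-1}^{1} of each monomial x^k gives [2/(k+1) if k even, 0 if k odd]. Integrating term-by-term (or equivalently evaluating the antiderivative F(x) = -3*x^5/5 + x^4/4 + 2*x^3/3 - 3*x^2/2 + 3*x at the endpoints):
  F(1) − F(−1) = 109/60 − (-259/60) = 92/15.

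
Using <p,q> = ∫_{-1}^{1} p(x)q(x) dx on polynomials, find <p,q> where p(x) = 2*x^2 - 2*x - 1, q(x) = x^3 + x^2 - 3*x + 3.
<p,q> = 4/3

Expand the product: p(x)·q(x) = 2*x^5 - 9*x^3 + 11*x^2 - 3*x - 3.
∫_{-1}^{1} of each monomial x^k gives [2/(k+1) if k even, 0 if k odd]. Integrating term-by-term (or equivalently evaluating the antiderivative F(x) = x^6/3 - 9*x^4/4 + 11*x^3/3 - 3*x^2/2 - 3*x at the endpoints):
  F(1) − F(−1) = -11/4 − (-49/12) = 4/3.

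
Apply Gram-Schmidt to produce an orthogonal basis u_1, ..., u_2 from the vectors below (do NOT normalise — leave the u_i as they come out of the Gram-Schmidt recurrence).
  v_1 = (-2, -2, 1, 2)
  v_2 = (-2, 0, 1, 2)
Orthogonal basis:
  u_1 = (-2, -2, 1, 2)
  u_2 = (-8/13, 18/13, 4/13, 8/13)

Apply the Gram-Schmidt recurrence
  u_1 = v_1
  u_i = v_i − Σ_{j<i} ((v_i · u_j) / (u_j · u_j)) · u_j.

Step by step this gives:
  u_1 = (-2, -2, 1, 2)
  u_2 = (-8/13, 18/13, 4/13, 8/13)

Orthogonality check:
  u_2 · u_1 = 0 (should be 0)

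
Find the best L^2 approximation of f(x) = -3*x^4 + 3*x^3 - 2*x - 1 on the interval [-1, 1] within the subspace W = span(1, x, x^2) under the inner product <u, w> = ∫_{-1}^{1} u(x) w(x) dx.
g(x) = -18*x^2/7 - x/5 - 26/35

The best approximation g ∈ W is the orthogonal projection of f onto W. Writing g = a_0 + a_1 x + a_2 x^2, the coefficients solve the normal equations G · a = b where
  G_{ij} = <φ_i, φ_j> and b_i = <f, φ_i>, with φ_0 = 1, φ_1 = x, φ_2 = x^2.
G =
  [2, 0, 2/3]
  [0, 2/3, 0]
  [2/3, 0, 2/5],
b = (-16/5, -2/15, -32/21).
Solving gives a_0 = -26/35, a_1 = -1/5, a_2 = -18/7, so
  g(x) = -18*x^2/7 - x/5 - 26/35.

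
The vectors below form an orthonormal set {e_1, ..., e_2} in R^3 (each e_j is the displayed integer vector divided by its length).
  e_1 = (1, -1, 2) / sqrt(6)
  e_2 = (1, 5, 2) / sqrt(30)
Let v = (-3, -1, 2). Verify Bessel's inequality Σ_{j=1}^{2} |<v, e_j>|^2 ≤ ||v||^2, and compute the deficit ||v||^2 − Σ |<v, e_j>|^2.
Σ |<v, e_j>|^2 = 6/5; ||v||^2 = 14; deficit = 64/5

Write each e_j = u_j / sqrt(<u_j, u_j>) where u_j is the displayed integer vector. Then <v, e_j> = <v, u_j> / sqrt(<u_j, u_j>), so |<v, e_j>|^2 = <v, u_j>^2 / <u_j, u_j>.
Coefficients: <v, e_1> = 2/sqrt(6), <v, e_2> = -4/sqrt(30).
Square and sum: Σ |<v, e_j>|^2 = 6/5.
Compute ||v||^2 = v·v = 14.
Deficit = 14 − 6/5 = 64/5 ≥ 0, confirming Bessel's inequality. (The deficit equals ||v − Σ <v,e_j> e_j||^2, the squared distance from v to span{e_j}.)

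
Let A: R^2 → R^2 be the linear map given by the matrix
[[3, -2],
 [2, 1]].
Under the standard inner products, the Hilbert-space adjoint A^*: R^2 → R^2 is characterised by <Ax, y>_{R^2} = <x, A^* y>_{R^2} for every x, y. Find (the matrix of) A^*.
A^* = A^T =
[[3, 2],
 [-2, 1]]

For real matrices with standard dot products, the defining identity <Ax, y> = <x, A^* y> gives (Ax)^T y = x^T (A^*) y, i.e. x^T A^T y = x^T (A^*) y. Since this holds for all x, y, we must have A^* = A^T. Therefore
A^* =
[[3, 2],
 [-2, 1]].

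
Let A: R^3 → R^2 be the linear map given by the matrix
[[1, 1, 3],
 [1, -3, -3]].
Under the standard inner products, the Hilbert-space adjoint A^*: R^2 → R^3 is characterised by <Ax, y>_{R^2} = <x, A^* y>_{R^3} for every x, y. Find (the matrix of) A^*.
A^* = A^T =
[[1, 1],
 [1, -3],
 [3, -3]]

For real matrices with standard dot products, the defining identity <Ax, y> = <x, A^* y> gives (Ax)^T y = x^T (A^*) y, i.e. x^T A^T y = x^T (A^*) y. Since this holds for all x, y, we must have A^* = A^T. Therefore
A^* =
[[1, 1],
 [1, -3],
 [3, -3]].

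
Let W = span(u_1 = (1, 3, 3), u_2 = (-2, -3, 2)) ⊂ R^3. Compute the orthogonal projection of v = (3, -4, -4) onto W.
proj_W(v) = (-81/298, -336/149, -1387/298)

Set up U = [u_1 | ... | u_2] ∈ R^(3×2). The projector onto W = col(U) is P = U (U^T U)^(-1) U^T.
Compute U^T U =
  [19, -5]
  [-5, 17],
and U^T v = (-21, -2).
Solve U^T U · c = U^T v for the coefficients: c = (-367/298, -143/298). The projection is proj_W(v) = U c.
Check: (v - proj_W(v)) · u_1 = 0  (should be 0).
Check: (v - proj_W(v)) · u_2 = 0  (should be 0).
Result: proj_W(v) = (-81/298, -336/149, -1387/298).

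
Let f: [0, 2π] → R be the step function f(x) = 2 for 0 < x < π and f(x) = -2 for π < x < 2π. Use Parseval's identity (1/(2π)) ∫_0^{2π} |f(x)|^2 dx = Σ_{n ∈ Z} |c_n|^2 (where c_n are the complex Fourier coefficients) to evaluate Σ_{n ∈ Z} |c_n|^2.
Σ |c_n|^2 = 4

Parseval equates the L^2 energy of f (normalised by 1/(2π)) with the ℓ^2 sum of its Fourier coefficients: (1/(2π)) ∫_0^{2π} |f|^2 = Σ |c_n|^2.
Compute the left side: (1/(2π)) [∫_0^π 2^2 dx + ∫_π^{2π} (-2)^2 dx] = (1/(2π)) · (4π + 4π) = (4 + 4)/2 = 4.
So Σ_{n ∈ Z} |c_n|^2 = 4.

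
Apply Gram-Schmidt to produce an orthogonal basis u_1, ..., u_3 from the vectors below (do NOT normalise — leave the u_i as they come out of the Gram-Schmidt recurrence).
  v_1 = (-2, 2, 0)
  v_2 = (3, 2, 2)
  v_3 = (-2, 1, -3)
Orthogonal basis:
  u_1 = (-2, 2, 0)
  u_2 = (5/2, 5/2, 2)
  u_3 = (26/33, 26/33, -65/33)

Apply the Gram-Schmidt recurrence
  u_1 = v_1
  u_i = v_i − Σ_{j<i} ((v_i · u_j) / (u_j · u_j)) · u_j.

Step by step this gives:
  u_1 = (-2, 2, 0)
  u_2 = (5/2, 5/2, 2)
  u_3 = (26/33, 26/33, -65/33)

Orthogonality check:
  u_2 · u_1 = 0 (should be 0)
  u_3 · u_1 = 0 (should be 0)
  u_3 · u_2 = 0 (should be 0)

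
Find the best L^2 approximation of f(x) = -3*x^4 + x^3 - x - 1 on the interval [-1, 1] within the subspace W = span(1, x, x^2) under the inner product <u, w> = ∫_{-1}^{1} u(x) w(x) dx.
g(x) = -18*x^2/7 - 2*x/5 - 26/35

The best approximation g ∈ W is the orthogonal projection of f onto W. Writing g = a_0 + a_1 x + a_2 x^2, the coefficients solve the normal equations G · a = b where
  G_{ij} = <φ_i, φ_j> and b_i = <f, φ_i>, with φ_0 = 1, φ_1 = x, φ_2 = x^2.
G =
  [2, 0, 2/3]
  [0, 2/3, 0]
  [2/3, 0, 2/5],
b = (-16/5, -4/15, -32/21).
Solving gives a_0 = -26/35, a_1 = -2/5, a_2 = -18/7, so
  g(x) = -18*x^2/7 - 2*x/5 - 26/35.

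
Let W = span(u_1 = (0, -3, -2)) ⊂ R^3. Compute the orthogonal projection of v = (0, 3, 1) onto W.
proj_W(v) = (0, 33/13, 22/13)

Set up U = [u_1 | ... | u_1] ∈ R^(3×1). The projector onto W = col(U) is P = U (U^T U)^(-1) U^T.
Compute U^T U =
  [13],
and U^T v = (-11).
Solve U^T U · c = U^T v for the coefficients: c = (-11/13). The projection is proj_W(v) = U c.
Check: (v - proj_W(v)) · u_1 = 0  (should be 0).
Result: proj_W(v) = (0, 33/13, 22/13).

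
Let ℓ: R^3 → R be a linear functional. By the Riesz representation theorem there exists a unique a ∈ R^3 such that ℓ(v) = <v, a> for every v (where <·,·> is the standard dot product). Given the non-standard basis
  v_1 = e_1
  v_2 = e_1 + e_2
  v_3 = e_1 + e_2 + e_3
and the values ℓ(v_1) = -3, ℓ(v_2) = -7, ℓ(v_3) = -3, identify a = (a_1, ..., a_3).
a = (-3, -4, 4)

Write a = (a_1, ..., a_3) in the standard basis. For each basis vector v_i, ℓ(v_i) = <v_i, a> is a linear equation in the a_j's. Collect the n equations into a matrix system V a = ℓ, where row i of V is v_i (expressed in the standard basis). Since V is invertible (lower-triangular with 1s on the diagonal, up to permutation), solve by back-substitution:
  V =
[[1, 0, 0],
 [1, 1, 0],
 [1, 1, 1]]
  V a = (-3, -7, -3)
Solving gives a = (-3, -4, 4).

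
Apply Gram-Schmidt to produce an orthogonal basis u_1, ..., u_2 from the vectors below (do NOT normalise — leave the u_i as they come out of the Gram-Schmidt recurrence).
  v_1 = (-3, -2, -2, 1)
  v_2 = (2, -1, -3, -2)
Orthogonal basis:
  u_1 = (-3, -2, -2, 1)
  u_2 = (2, -1, -3, -2)

Apply the Gram-Schmidt recurrence
  u_1 = v_1
  u_i = v_i − Σ_{j<i} ((v_i · u_j) / (u_j · u_j)) · u_j.

Step by step this gives:
  u_1 = (-3, -2, -2, 1)
  u_2 = (2, -1, -3, -2)

Orthogonality check:
  u_2 · u_1 = 0 (should be 0)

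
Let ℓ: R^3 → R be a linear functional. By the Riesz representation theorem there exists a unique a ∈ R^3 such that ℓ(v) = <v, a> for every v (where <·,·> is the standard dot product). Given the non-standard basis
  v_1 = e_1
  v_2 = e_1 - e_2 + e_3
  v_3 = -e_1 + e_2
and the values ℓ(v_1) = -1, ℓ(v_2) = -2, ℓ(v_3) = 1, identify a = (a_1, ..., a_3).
a = (-1, 0, -1)

Write a = (a_1, ..., a_3) in the standard basis. For each basis vector v_i, ℓ(v_i) = <v_i, a> is a linear equation in the a_j's. Collect the n equations into a matrix system V a = ℓ, where row i of V is v_i (expressed in the standard basis). Since V is invertible (lower-triangular with 1s on the diagonal, up to permutation), solve by back-substitution:
  V =
[[1, 0, 0],
 [1, -1, 1],
 [-1, 1, 0]]
  V a = (-1, -2, 1)
Solving gives a = (-1, 0, -1).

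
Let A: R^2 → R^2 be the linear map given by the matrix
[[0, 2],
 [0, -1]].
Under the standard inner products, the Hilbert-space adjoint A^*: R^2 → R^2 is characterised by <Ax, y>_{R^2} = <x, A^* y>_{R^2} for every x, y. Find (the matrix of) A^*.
A^* = A^T =
[[0, 0],
 [2, -1]]

For real matrices with standard dot products, the defining identity <Ax, y> = <x, A^* y> gives (Ax)^T y = x^T (A^*) y, i.e. x^T A^T y = x^T (A^*) y. Since this holds for all x, y, we must have A^* = A^T. Therefore
A^* =
[[0, 0],
 [2, -1]].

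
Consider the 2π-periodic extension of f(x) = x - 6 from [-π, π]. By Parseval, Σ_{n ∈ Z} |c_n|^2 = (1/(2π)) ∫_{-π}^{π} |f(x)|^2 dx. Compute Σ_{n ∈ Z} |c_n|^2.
Σ |c_n|^2 = π^2/3 + 36

Expand and integrate term by term over [-π, π]:
  ∫ (x)^2 dx = 1·(2π^3/3); ∫ 2·1·(-6)·x dx = 0 (odd integrand); ∫ (-6)^2 dx = 36·2π.
So (1/(2π)) ∫_{-π}^{π} (x - 6)^2 dx = 1π^2/3 + 36 = π^2/3 + 36.
Parseval ⇒ Σ |c_n|^2 = π^2/3 + 36.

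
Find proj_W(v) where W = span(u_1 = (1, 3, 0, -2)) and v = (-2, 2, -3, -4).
proj_W(v) = (6/7, 18/7, 0, -12/7)

Set up U = [u_1 | ... | u_1] ∈ R^(4×1). The projector onto W = col(U) is P = U (U^T U)^(-1) U^T.
Compute U^T U =
  [14],
and U^T v = (12).
Solve U^T U · c = U^T v for the coefficients: c = (6/7). The projection is proj_W(v) = U c.
Check: (v - proj_W(v)) · u_1 = 0  (should be 0).
Result: proj_W(v) = (6/7, 18/7, 0, -12/7).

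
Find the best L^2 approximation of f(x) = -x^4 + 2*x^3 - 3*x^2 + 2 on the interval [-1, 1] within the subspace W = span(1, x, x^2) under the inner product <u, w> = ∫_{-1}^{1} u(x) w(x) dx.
g(x) = -27*x^2/7 + 6*x/5 + 73/35

The best approximation g ∈ W is the orthogonal projection of f onto W. Writing g = a_0 + a_1 x + a_2 x^2, the coefficients solve the normal equations G · a = b where
  G_{ij} = <φ_i, φ_j> and b_i = <f, φ_i>, with φ_0 = 1, φ_1 = x, φ_2 = x^2.
G =
  [2, 0, 2/3]
  [0, 2/3, 0]
  [2/3, 0, 2/5],
b = (8/5, 4/5, -16/105).
Solving gives a_0 = 73/35, a_1 = 6/5, a_2 = -27/7, so
  g(x) = -27*x^2/7 + 6*x/5 + 73/35.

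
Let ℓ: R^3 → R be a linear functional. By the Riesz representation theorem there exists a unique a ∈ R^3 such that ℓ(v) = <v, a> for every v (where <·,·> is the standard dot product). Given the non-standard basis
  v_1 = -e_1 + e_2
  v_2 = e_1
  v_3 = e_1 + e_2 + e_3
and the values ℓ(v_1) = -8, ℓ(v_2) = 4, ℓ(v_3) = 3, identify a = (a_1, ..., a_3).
a = (4, -4, 3)

Write a = (a_1, ..., a_3) in the standard basis. For each basis vector v_i, ℓ(v_i) = <v_i, a> is a linear equation in the a_j's. Collect the n equations into a matrix system V a = ℓ, where row i of V is v_i (expressed in the standard basis). Since V is invertible (lower-triangular with 1s on the diagonal, up to permutation), solve by back-substitution:
  V =
[[-1, 1, 0],
 [1, 0, 0],
 [1, 1, 1]]
  V a = (-8, 4, 3)
Solving gives a = (4, -4, 3).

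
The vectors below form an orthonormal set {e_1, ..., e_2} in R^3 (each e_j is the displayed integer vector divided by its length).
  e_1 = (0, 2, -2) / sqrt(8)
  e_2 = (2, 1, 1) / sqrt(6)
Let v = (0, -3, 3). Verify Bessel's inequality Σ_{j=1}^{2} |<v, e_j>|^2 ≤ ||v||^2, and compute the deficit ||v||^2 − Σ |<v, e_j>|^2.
Σ |<v, e_j>|^2 = 18; ||v||^2 = 18; deficit = 0

Write each e_j = u_j / sqrt(<u_j, u_j>) where u_j is the displayed integer vector. Then <v, e_j> = <v, u_j> / sqrt(<u_j, u_j>), so |<v, e_j>|^2 = <v, u_j>^2 / <u_j, u_j>.
Coefficients: <v, e_1> = -12/sqrt(8), <v, e_2> = 0/sqrt(6).
Square and sum: Σ |<v, e_j>|^2 = 18.
Compute ||v||^2 = v·v = 18.
Deficit = 18 − 18 = 0 ≥ 0, confirming Bessel's inequality. (The deficit equals ||v − Σ <v,e_j> e_j||^2, the squared distance from v to span{e_j}.)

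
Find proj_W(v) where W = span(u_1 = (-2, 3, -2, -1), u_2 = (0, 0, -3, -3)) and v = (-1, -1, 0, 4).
proj_W(v) = (-4/27, 2/9, 53/27, 55/27)

Set up U = [u_1 | ... | u_2] ∈ R^(4×2). The projector onto W = col(U) is P = U (U^T U)^(-1) U^T.
Compute U^T U =
  [18, 9]
  [9, 18],
and U^T v = (-5, -12).
Solve U^T U · c = U^T v for the coefficients: c = (2/27, -19/27). The projection is proj_W(v) = U c.
Check: (v - proj_W(v)) · u_1 = 0  (should be 0).
Check: (v - proj_W(v)) · u_2 = 0  (should be 0).
Result: proj_W(v) = (-4/27, 2/9, 53/27, 55/27).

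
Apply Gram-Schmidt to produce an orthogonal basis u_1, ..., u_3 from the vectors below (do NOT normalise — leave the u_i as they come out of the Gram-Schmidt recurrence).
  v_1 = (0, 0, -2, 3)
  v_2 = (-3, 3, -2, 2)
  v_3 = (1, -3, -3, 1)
Orthogonal basis:
  u_1 = (0, 0, -2, 3)
  u_2 = (-3, 3, -6/13, -4/13)
  u_3 = (-94/119, -144/119, -225/119, -150/119)

Apply the Gram-Schmidt recurrence
  u_1 = v_1
  u_i = v_i − Σ_{j<i} ((v_i · u_j) / (u_j · u_j)) · u_j.

Step by step this gives:
  u_1 = (0, 0, -2, 3)
  u_2 = (-3, 3, -6/13, -4/13)
  u_3 = (-94/119, -144/119, -225/119, -150/119)

Orthogonality check:
  u_2 · u_1 = 0 (should be 0)
  u_3 · u_1 = 0 (should be 0)
  u_3 · u_2 = 0 (should be 0)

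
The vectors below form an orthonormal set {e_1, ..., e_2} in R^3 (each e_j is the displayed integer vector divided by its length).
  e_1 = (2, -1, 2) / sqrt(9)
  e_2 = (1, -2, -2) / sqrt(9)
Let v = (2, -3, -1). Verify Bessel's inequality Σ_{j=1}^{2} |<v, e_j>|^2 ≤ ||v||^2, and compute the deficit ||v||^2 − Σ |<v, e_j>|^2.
Σ |<v, e_j>|^2 = 125/9; ||v||^2 = 14; deficit = 1/9

Write each e_j = u_j / sqrt(<u_j, u_j>) where u_j is the displayed integer vector. Then <v, e_j> = <v, u_j> / sqrt(<u_j, u_j>), so |<v, e_j>|^2 = <v, u_j>^2 / <u_j, u_j>.
Coefficients: <v, e_1> = 5/sqrt(9), <v, e_2> = 10/sqrt(9).
Square and sum: Σ |<v, e_j>|^2 = 125/9.
Compute ||v||^2 = v·v = 14.
Deficit = 14 − 125/9 = 1/9 ≥ 0, confirming Bessel's inequality. (The deficit equals ||v − Σ <v,e_j> e_j||^2, the squared distance from v to span{e_j}.)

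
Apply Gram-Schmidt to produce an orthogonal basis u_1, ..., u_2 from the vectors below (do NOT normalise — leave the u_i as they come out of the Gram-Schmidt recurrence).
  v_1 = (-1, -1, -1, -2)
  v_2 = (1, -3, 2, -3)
Orthogonal basis:
  u_1 = (-1, -1, -1, -2)
  u_2 = (13/7, -15/7, 20/7, -9/7)

Apply the Gram-Schmidt recurrence
  u_1 = v_1
  u_i = v_i − Σ_{j<i} ((v_i · u_j) / (u_j · u_j)) · u_j.

Step by step this gives:
  u_1 = (-1, -1, -1, -2)
  u_2 = (13/7, -15/7, 20/7, -9/7)

Orthogonality check:
  u_2 · u_1 = 0 (should be 0)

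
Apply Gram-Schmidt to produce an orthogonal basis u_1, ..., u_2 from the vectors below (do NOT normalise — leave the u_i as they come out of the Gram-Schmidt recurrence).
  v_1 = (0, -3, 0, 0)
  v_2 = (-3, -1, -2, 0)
Orthogonal basis:
  u_1 = (0, -3, 0, 0)
  u_2 = (-3, 0, -2, 0)

Apply the Gram-Schmidt recurrence
  u_1 = v_1
  u_i = v_i − Σ_{j<i} ((v_i · u_j) / (u_j · u_j)) · u_j.

Step by step this gives:
  u_1 = (0, -3, 0, 0)
  u_2 = (-3, 0, -2, 0)

Orthogonality check:
  u_2 · u_1 = 0 (should be 0)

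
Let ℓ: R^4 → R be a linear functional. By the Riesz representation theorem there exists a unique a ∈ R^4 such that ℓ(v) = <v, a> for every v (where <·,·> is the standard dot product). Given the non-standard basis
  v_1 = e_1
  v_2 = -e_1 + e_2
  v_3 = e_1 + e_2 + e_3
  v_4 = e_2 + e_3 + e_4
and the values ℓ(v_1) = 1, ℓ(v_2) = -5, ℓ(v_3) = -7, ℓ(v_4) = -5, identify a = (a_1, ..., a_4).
a = (1, -4, -4, 3)

Write a = (a_1, ..., a_4) in the standard basis. For each basis vector v_i, ℓ(v_i) = <v_i, a> is a linear equation in the a_j's. Collect the n equations into a matrix system V a = ℓ, where row i of V is v_i (expressed in the standard basis). Since V is invertible (lower-triangular with 1s on the diagonal, up to permutation), solve by back-substitution:
  V =
[[1, 0, 0, 0],
 [-1, 1, 0, 0],
 [1, 1, 1, 0],
 [0, 1, 1, 1]]
  V a = (1, -5, -7, -5)
Solving gives a = (1, -4, -4, 3).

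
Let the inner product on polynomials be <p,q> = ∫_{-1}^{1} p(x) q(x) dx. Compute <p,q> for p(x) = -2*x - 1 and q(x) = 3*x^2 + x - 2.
<p,q> = 2/3

Expand the product: p(x)·q(x) = -6*x^3 - 5*x^2 + 3*x + 2.
∫_{-1}^{1} of each monomial x^k gives [2/(k+1) if k even, 0 if k odd]. Integrating term-by-term (or equivalently evaluating the antiderivative F(x) = -3*x^4/2 - 5*x^3/3 + 3*x^2/2 + 2*x at the endpoints):
  F(1) − F(−1) = 1/3 − (-1/3) = 2/3.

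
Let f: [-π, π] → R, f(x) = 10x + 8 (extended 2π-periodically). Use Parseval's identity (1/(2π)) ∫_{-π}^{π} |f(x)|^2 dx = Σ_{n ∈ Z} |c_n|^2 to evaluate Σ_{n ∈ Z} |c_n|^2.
Σ |c_n|^2 = 100π^2/3 + 64

Expand and integrate term by term over [-π, π]:
  ∫ (10x)^2 dx = 100·(2π^3/3); ∫ 2·10·(8)·x dx = 0 (odd integrand); ∫ 8^2 dx = 64·2π.
So (1/(2π)) ∫_{-π}^{π} (10x + 8)^2 dx = 100π^2/3 + 64 = 100π^2/3 + 64.
Parseval ⇒ Σ |c_n|^2 = 100π^2/3 + 64.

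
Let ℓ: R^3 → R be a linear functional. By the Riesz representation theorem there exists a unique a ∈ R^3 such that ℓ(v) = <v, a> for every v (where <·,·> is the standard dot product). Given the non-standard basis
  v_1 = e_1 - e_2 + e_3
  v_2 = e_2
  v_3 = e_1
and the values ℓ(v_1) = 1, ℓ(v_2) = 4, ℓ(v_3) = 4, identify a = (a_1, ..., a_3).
a = (4, 4, 1)

Write a = (a_1, ..., a_3) in the standard basis. For each basis vector v_i, ℓ(v_i) = <v_i, a> is a linear equation in the a_j's. Collect the n equations into a matrix system V a = ℓ, where row i of V is v_i (expressed in the standard basis). Since V is invertible (lower-triangular with 1s on the diagonal, up to permutation), solve by back-substitution:
  V =
[[1, -1, 1],
 [0, 1, 0],
 [1, 0, 0]]
  V a = (1, 4, 4)
Solving gives a = (4, 4, 1).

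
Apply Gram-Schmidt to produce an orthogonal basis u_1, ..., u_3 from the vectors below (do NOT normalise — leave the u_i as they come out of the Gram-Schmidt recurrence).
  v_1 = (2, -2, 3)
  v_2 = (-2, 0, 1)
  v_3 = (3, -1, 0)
Orthogonal basis:
  u_1 = (2, -2, 3)
  u_2 = (-32/17, -2/17, 20/17)
  u_3 = (-1/21, -4/21, -2/21)

Apply the Gram-Schmidt recurrence
  u_1 = v_1
  u_i = v_i − Σ_{j<i} ((v_i · u_j) / (u_j · u_j)) · u_j.

Step by step this gives:
  u_1 = (2, -2, 3)
  u_2 = (-32/17, -2/17, 20/17)
  u_3 = (-1/21, -4/21, -2/21)

Orthogonality check:
  u_2 · u_1 = 0 (should be 0)
  u_3 · u_1 = 0 (should be 0)
  u_3 · u_2 = 0 (should be 0)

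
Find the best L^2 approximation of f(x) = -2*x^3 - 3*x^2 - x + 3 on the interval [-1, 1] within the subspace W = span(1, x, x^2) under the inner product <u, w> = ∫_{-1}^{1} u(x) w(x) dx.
g(x) = -3*x^2 - 11*x/5 + 3

The best approximation g ∈ W is the orthogonal projection of f onto W. Writing g = a_0 + a_1 x + a_2 x^2, the coefficients solve the normal equations G · a = b where
  G_{ij} = <φ_i, φ_j> and b_i = <f, φ_i>, with φ_0 = 1, φ_1 = x, φ_2 = x^2.
G =
  [2, 0, 2/3]
  [0, 2/3, 0]
  [2/3, 0, 2/5],
b = (4, -22/15, 4/5).
Solving gives a_0 = 3, a_1 = -11/5, a_2 = -3, so
  g(x) = -3*x^2 - 11*x/5 + 3.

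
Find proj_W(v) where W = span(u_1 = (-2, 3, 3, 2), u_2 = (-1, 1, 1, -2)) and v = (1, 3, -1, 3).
proj_W(v) = (-5/83, 50/83, 50/83, 260/83)

Set up U = [u_1 | ... | u_2] ∈ R^(4×2). The projector onto W = col(U) is P = U (U^T U)^(-1) U^T.
Compute U^T U =
  [26, 4]
  [4, 7],
and U^T v = (10, -5).
Solve U^T U · c = U^T v for the coefficients: c = (45/83, -85/83). The projection is proj_W(v) = U c.
Check: (v - proj_W(v)) · u_1 = 0  (should be 0).
Check: (v - proj_W(v)) · u_2 = 0  (should be 0).
Result: proj_W(v) = (-5/83, 50/83, 50/83, 260/83).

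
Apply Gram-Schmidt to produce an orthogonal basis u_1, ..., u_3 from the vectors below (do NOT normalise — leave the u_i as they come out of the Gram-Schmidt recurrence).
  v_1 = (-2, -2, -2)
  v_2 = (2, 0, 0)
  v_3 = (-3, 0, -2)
Orthogonal basis:
  u_1 = (-2, -2, -2)
  u_2 = (4/3, -2/3, -2/3)
  u_3 = (0, 1, -1)

Apply the Gram-Schmidt recurrence
  u_1 = v_1
  u_i = v_i − Σ_{j<i} ((v_i · u_j) / (u_j · u_j)) · u_j.

Step by step this gives:
  u_1 = (-2, -2, -2)
  u_2 = (4/3, -2/3, -2/3)
  u_3 = (0, 1, -1)

Orthogonality check:
  u_2 · u_1 = 0 (should be 0)
  u_3 · u_1 = 0 (should be 0)
  u_3 · u_2 = 0 (should be 0)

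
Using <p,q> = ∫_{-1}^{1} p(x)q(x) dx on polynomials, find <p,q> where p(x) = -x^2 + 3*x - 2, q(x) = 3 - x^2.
<p,q> = -184/15

Expand the product: p(x)·q(x) = x^4 - 3*x^3 - x^2 + 9*x - 6.
∫_{-1}^{1} of each monomial x^k gives [2/(k+1) if k even, 0 if k odd]. Integrating term-by-term (or equivalently evaluating the antiderivative F(x) = x^5/5 - 3*x^4/4 - x^3/3 + 9*x^2/2 - 6*x at the endpoints):
  F(1) − F(−1) = -143/60 − (593/60) = -184/15.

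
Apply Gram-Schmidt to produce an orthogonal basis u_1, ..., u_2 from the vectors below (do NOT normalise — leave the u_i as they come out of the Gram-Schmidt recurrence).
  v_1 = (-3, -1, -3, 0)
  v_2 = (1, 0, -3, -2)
Orthogonal basis:
  u_1 = (-3, -1, -3, 0)
  u_2 = (37/19, 6/19, -39/19, -2)

Apply the Gram-Schmidt recurrence
  u_1 = v_1
  u_i = v_i − Σ_{j<i} ((v_i · u_j) / (u_j · u_j)) · u_j.

Step by step this gives:
  u_1 = (-3, -1, -3, 0)
  u_2 = (37/19, 6/19, -39/19, -2)

Orthogonality check:
  u_2 · u_1 = 0 (should be 0)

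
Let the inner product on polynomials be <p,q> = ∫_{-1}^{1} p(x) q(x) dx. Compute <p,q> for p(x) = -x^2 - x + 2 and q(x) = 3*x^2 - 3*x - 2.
<p,q> = -28/15

Expand the product: p(x)·q(x) = -3*x^4 + 11*x^2 - 4*x - 4.
∫_{-1}^{1} of each monomial x^k gives [2/(k+1) if k even, 0 if k odd]. Integrating term-by-term (or equivalently evaluating the antiderivative F(x) = -3*x^5/5 + 11*x^3/3 - 2*x^2 - 4*x at the endpoints):
  F(1) − F(−1) = -44/15 − (-16/15) = -28/15.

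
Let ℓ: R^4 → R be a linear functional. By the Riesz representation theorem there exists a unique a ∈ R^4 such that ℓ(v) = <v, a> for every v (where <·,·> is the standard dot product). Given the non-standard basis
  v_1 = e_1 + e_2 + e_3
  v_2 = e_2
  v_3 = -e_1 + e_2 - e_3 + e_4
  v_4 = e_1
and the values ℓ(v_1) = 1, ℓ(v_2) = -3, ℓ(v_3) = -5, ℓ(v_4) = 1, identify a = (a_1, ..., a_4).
a = (1, -3, 3, 2)

Write a = (a_1, ..., a_4) in the standard basis. For each basis vector v_i, ℓ(v_i) = <v_i, a> is a linear equation in the a_j's. Collect the n equations into a matrix system V a = ℓ, where row i of V is v_i (expressed in the standard basis). Since V is invertible (lower-triangular with 1s on the diagonal, up to permutation), solve by back-substitution:
  V =
[[1, 1, 1, 0],
 [0, 1, 0, 0],
 [-1, 1, -1, 1],
 [1, 0, 0, 0]]
  V a = (1, -3, -5, 1)
Solving gives a = (1, -3, 3, 2).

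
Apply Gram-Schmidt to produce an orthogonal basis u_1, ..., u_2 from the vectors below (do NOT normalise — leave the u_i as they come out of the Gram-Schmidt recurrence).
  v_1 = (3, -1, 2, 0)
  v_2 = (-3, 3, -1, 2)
Orthogonal basis:
  u_1 = (3, -1, 2, 0)
  u_2 = (0, 2, 1, 2)

Apply the Gram-Schmidt recurrence
  u_1 = v_1
  u_i = v_i − Σ_{j<i} ((v_i · u_j) / (u_j · u_j)) · u_j.

Step by step this gives:
  u_1 = (3, -1, 2, 0)
  u_2 = (0, 2, 1, 2)

Orthogonality check:
  u_2 · u_1 = 0 (should be 0)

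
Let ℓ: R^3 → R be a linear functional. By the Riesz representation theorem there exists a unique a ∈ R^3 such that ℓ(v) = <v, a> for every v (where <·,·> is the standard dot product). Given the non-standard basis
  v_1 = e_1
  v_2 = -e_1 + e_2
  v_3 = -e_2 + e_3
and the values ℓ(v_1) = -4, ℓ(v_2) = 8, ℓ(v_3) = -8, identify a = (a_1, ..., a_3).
a = (-4, 4, -4)

Write a = (a_1, ..., a_3) in the standard basis. For each basis vector v_i, ℓ(v_i) = <v_i, a> is a linear equation in the a_j's. Collect the n equations into a matrix system V a = ℓ, where row i of V is v_i (expressed in the standard basis). Since V is invertible (lower-triangular with 1s on the diagonal, up to permutation), solve by back-substitution:
  V =
[[1, 0, 0],
 [-1, 1, 0],
 [0, -1, 1]]
  V a = (-4, 8, -8)
Solving gives a = (-4, 4, -4).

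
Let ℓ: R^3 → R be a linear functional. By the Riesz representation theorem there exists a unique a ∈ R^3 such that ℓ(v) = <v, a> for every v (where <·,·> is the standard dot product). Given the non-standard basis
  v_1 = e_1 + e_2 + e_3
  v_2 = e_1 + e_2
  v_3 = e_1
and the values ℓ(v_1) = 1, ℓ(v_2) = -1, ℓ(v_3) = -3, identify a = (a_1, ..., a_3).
a = (-3, 2, 2)

Write a = (a_1, ..., a_3) in the standard basis. For each basis vector v_i, ℓ(v_i) = <v_i, a> is a linear equation in the a_j's. Collect the n equations into a matrix system V a = ℓ, where row i of V is v_i (expressed in the standard basis). Since V is invertible (lower-triangular with 1s on the diagonal, up to permutation), solve by back-substitution:
  V =
[[1, 1, 1],
 [1, 1, 0],
 [1, 0, 0]]
  V a = (1, -1, -3)
Solving gives a = (-3, 2, 2).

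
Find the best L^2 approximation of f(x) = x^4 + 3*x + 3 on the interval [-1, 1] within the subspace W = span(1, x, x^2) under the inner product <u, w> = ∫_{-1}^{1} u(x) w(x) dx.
g(x) = 6*x^2/7 + 3*x + 102/35

The best approximation g ∈ W is the orthogonal projection of f onto W. Writing g = a_0 + a_1 x + a_2 x^2, the coefficients solve the normal equations G · a = b where
  G_{ij} = <φ_i, φ_j> and b_i = <f, φ_i>, with φ_0 = 1, φ_1 = x, φ_2 = x^2.
G =
  [2, 0, 2/3]
  [0, 2/3, 0]
  [2/3, 0, 2/5],
b = (32/5, 2, 16/7).
Solving gives a_0 = 102/35, a_1 = 3, a_2 = 6/7, so
  g(x) = 6*x^2/7 + 3*x + 102/35.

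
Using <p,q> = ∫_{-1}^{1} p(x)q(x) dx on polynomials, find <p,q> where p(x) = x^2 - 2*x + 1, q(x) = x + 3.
<p,q> = 20/3

Expand the product: p(x)·q(x) = x^3 + x^2 - 5*x + 3.
∫_{-1}^{1} of each monomial x^k gives [2/(k+1) if k even, 0 if k odd]. Integrating term-by-term (or equivalently evaluating the antiderivative F(x) = x^4/4 + x^3/3 - 5*x^2/2 + 3*x at the endpoints):
  F(1) − F(−1) = 13/12 − (-67/12) = 20/3.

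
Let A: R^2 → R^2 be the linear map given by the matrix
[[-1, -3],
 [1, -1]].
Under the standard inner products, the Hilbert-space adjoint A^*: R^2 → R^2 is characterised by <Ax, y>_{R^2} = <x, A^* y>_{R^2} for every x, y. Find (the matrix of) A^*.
A^* = A^T =
[[-1, 1],
 [-3, -1]]

For real matrices with standard dot products, the defining identity <Ax, y> = <x, A^* y> gives (Ax)^T y = x^T (A^*) y, i.e. x^T A^T y = x^T (A^*) y. Since this holds for all x, y, we must have A^* = A^T. Therefore
A^* =
[[-1, 1],
 [-3, -1]].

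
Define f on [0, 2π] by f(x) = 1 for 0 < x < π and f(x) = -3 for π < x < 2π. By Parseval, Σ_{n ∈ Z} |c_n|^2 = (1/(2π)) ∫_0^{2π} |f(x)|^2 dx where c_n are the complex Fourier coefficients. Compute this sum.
Σ |c_n|^2 = 5

Parseval equates the L^2 energy of f (normalised by 1/(2π)) with the ℓ^2 sum of its Fourier coefficients: (1/(2π)) ∫_0^{2π} |f|^2 = Σ |c_n|^2.
Compute the left side: (1/(2π)) [∫_0^π 1^2 dx + ∫_π^{2π} (-3)^2 dx] = (1/(2π)) · (1π + 9π) = (1 + 9)/2 = 5.
So Σ_{n ∈ Z} |c_n|^2 = 5.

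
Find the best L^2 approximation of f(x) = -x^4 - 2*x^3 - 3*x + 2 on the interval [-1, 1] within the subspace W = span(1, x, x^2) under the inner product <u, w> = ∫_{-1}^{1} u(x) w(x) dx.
g(x) = -6*x^2/7 - 21*x/5 + 73/35

The best approximation g ∈ W is the orthogonal projection of f onto W. Writing g = a_0 + a_1 x + a_2 x^2, the coefficients solve the normal equations G · a = b where
  G_{ij} = <φ_i, φ_j> and b_i = <f, φ_i>, with φ_0 = 1, φ_1 = x, φ_2 = x^2.
G =
  [2, 0, 2/3]
  [0, 2/3, 0]
  [2/3, 0, 2/5],
b = (18/5, -14/5, 22/21).
Solving gives a_0 = 73/35, a_1 = -21/5, a_2 = -6/7, so
  g(x) = -6*x^2/7 - 21*x/5 + 73/35.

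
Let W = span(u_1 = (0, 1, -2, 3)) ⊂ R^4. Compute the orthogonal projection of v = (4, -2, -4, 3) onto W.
proj_W(v) = (0, 15/14, -15/7, 45/14)

Set up U = [u_1 | ... | u_1] ∈ R^(4×1). The projector onto W = col(U) is P = U (U^T U)^(-1) U^T.
Compute U^T U =
  [14],
and U^T v = (15).
Solve U^T U · c = U^T v for the coefficients: c = (15/14). The projection is proj_W(v) = U c.
Check: (v - proj_W(v)) · u_1 = 0  (should be 0).
Result: proj_W(v) = (0, 15/14, -15/7, 45/14).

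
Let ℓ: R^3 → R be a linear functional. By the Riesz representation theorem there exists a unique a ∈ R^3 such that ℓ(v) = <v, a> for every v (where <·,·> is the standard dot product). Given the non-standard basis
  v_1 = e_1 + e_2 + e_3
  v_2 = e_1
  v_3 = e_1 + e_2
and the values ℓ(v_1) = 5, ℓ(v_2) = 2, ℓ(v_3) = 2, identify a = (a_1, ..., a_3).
a = (2, 0, 3)

Write a = (a_1, ..., a_3) in the standard basis. For each basis vector v_i, ℓ(v_i) = <v_i, a> is a linear equation in the a_j's. Collect the n equations into a matrix system V a = ℓ, where row i of V is v_i (expressed in the standard basis). Since V is invertible (lower-triangular with 1s on the diagonal, up to permutation), solve by back-substitution:
  V =
[[1, 1, 1],
 [1, 0, 0],
 [1, 1, 0]]
  V a = (5, 2, 2)
Solving gives a = (2, 0, 3).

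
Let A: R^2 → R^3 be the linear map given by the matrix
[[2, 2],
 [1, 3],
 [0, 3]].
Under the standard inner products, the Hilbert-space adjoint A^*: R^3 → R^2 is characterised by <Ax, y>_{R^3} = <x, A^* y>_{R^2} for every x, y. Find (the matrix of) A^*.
A^* = A^T =
[[2, 1, 0],
 [2, 3, 3]]

For real matrices with standard dot products, the defining identity <Ax, y> = <x, A^* y> gives (Ax)^T y = x^T (A^*) y, i.e. x^T A^T y = x^T (A^*) y. Since this holds for all x, y, we must have A^* = A^T. Therefore
A^* =
[[2, 1, 0],
 [2, 3, 3]].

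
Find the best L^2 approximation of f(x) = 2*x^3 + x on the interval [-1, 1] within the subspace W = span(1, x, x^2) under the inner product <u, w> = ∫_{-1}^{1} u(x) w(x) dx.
g(x) = 11*x/5

The best approximation g ∈ W is the orthogonal projection of f onto W. Writing g = a_0 + a_1 x + a_2 x^2, the coefficients solve the normal equations G · a = b where
  G_{ij} = <φ_i, φ_j> and b_i = <f, φ_i>, with φ_0 = 1, φ_1 = x, φ_2 = x^2.
G =
  [2, 0, 2/3]
  [0, 2/3, 0]
  [2/3, 0, 2/5],
b = (0, 22/15, 0).
Solving gives a_0 = 0, a_1 = 11/5, a_2 = 0, so
  g(x) = 11*x/5.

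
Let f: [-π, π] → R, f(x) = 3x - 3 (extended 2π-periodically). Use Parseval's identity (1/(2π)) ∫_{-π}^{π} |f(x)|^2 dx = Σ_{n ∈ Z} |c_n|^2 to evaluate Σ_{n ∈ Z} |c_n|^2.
Σ |c_n|^2 = 3π^2 + 9

Expand and integrate term by term over [-π, π]:
  ∫ (3x)^2 dx = 9·(2π^3/3); ∫ 2·3·(-3)·x dx = 0 (odd integrand); ∫ (-3)^2 dx = 9·2π.
So (1/(2π)) ∫_{-π}^{π} (3x - 3)^2 dx = 9π^2/3 + 9 = 3π^2 + 9.
Parseval ⇒ Σ |c_n|^2 = 3π^2 + 9.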